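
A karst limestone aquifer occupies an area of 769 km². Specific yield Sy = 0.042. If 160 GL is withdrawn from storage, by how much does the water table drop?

Δh ≈ 4.95 m

A = 769 km² = 7.69 × 10^8 m²
ΔV = 160 GL = 1.6 × 10^8 m³
Δh = ΔV / (Sy × A) = 1.6 × 10^8 m³ / (0.042 × 7.69 × 10^8 m²) = 4.954 m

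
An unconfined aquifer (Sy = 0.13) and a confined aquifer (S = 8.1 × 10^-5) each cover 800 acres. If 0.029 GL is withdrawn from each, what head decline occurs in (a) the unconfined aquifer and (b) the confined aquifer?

A = 800 acres = 3.237 × 10^6 m²
ΔV = 0.029 GL = 29000 m³
Unconfined: Δh_u = ΔV/(Sy·A) = 29000/(0.13 × 3.237 × 10^6) = 0.0689 m
Confined: Δh_c = ΔV/(S·A) = 29000/(8.1 × 10^-5 × 3.237 × 10^6) = 110.6 m

Δh_u ≈ 0.0689 m; Δh_c ≈ 111 m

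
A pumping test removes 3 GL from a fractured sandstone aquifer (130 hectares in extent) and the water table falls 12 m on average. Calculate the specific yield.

A = 130 hectares = 1.3 × 10^6 m²
ΔV = 3 GL = 3 × 10^6 m³
Sy = ΔV / (A × Δh) = 3 × 10^6 m³ / (1.3 × 10^6 m² × 12 m) = 0.1923

Sy ≈ 0.19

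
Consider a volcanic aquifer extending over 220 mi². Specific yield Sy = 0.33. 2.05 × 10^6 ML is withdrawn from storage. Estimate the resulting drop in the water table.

Δh ≈ 10.9 m

A = 220 mi² = 5.698 × 10^8 m²
ΔV = 2.05 × 10^6 ML = 2.05 × 10^9 m³
Δh = ΔV / (Sy × A) = 2.05 × 10^9 m³ / (0.33 × 5.698 × 10^8 m²) = 10.9 m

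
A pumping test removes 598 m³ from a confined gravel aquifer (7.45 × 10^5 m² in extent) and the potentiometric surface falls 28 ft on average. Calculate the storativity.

S ≈ 9.4 × 10^-5

Δh = 28 ft = 8.534 m
S = ΔV / (A × Δh) = 598 m³ / (7.45 × 10^5 m² × 8.534 m) = 9.405 × 10^-5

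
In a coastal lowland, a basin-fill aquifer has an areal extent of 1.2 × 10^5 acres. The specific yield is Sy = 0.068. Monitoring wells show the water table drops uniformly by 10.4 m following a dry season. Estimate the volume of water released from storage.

A = 1.2 × 10^5 acres = 4.856 × 10^8 m²
ΔV = Sy × A × Δh = 0.068 × 4.856 × 10^8 m² × 10.4 m = 3.434 × 10^8 m³

ΔV ≈ 3.43 × 10^8 m³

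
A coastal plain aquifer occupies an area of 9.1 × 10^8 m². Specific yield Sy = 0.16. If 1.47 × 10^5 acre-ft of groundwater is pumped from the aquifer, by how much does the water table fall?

Δh ≈ 1.25 m

ΔV = 1.47 × 10^5 acre-ft = 1.813 × 10^8 m³
Δh = ΔV / (Sy × A) = 1.813 × 10^8 m³ / (0.16 × 9.1 × 10^8 m²) = 1.245 m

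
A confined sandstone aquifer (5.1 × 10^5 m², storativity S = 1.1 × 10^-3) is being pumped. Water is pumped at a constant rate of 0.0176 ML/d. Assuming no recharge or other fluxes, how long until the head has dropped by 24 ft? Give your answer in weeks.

Δh = 24 ft = 7.315 m
ΔV = S × A × Δh = 0.0011 × 5.1 × 10^5 × 7.315 = 4104 m³
Q = 0.0176 ML/d = 17.6 m³/d
t = ΔV / Q = 4104 m³ / 17.6 m³/d = 233.2 d
t = 233.2 d ≈ 33.31 weeks

t ≈ 33.3 weeks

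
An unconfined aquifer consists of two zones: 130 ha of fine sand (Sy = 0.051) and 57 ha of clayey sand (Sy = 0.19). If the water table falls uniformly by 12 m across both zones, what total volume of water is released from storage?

ΔV ≈ 2.1 × 10^6 m³

A₁ = 130 ha = 1.3 × 10^6 m²; A₂ = 57 ha = 5.7 × 10^5 m²
ΔV₁ = 0.051 × 1.3 × 10^6 × 12 = 7.956 × 10^5 m³
ΔV₂ = 0.19 × 5.7 × 10^5 × 12 = 1.3 × 10^6 m³
ΔV = ΔV₁ + ΔV₂ = 2.095 × 10^6 m³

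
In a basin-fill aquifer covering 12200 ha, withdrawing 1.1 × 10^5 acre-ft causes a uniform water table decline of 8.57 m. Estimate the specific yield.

Sy ≈ 0.13

A = 12200 ha = 1.22 × 10^8 m²
ΔV = 1.1 × 10^5 acre-ft = 1.357 × 10^8 m³
Sy = ΔV / (A × Δh) = 1.357 × 10^8 m³ / (1.22 × 10^8 m² × 8.57 m) = 0.1298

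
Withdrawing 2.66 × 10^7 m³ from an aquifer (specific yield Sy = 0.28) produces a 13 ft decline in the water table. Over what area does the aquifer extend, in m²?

A ≈ 2.4 × 10^7 m²

Δh = 13 ft = 3.962 m
A = ΔV / (Sy × Δh) = 2.66 × 10^7 / (0.28 × 3.962) = 2.398 × 10^7 m²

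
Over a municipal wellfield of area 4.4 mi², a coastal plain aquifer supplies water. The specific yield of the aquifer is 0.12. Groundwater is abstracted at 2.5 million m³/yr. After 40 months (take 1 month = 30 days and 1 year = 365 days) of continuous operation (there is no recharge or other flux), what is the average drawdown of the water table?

Δh ≈ 6.01 m

A = 4.4 mi² = 1.14 × 10^7 m²
Q = 2.5 million m³/yr = 6849 m³/d
t = 40 months = 1200 d
ΔV = Q × t = 6849 m³/d × 1200 d = 8.219 × 10^6 m³
Δh = ΔV / (Sy × A) = 8.219 × 10^6 / (0.12 × 1.14 × 10^7) = 6.01 m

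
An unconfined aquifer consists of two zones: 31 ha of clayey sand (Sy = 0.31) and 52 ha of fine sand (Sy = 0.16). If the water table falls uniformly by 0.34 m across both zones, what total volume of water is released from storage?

A₁ = 31 ha = 3.1 × 10^5 m²; A₂ = 52 ha = 5.2 × 10^5 m²
ΔV₁ = 0.31 × 3.1 × 10^5 × 0.34 = 32670 m³
ΔV₂ = 0.16 × 5.2 × 10^5 × 0.34 = 28290 m³
ΔV = ΔV₁ + ΔV₂ = 60960 m³

ΔV ≈ 61000 m³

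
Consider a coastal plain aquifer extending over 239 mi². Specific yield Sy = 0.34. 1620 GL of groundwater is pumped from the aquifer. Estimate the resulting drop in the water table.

A = 239 mi² = 6.19 × 10^8 m²
ΔV = 1620 GL = 1.62 × 10^9 m³
Δh = ΔV / (Sy × A) = 1.62 × 10^9 m³ / (0.34 × 6.19 × 10^8 m²) = 7.697 m

Δh ≈ 7.7 m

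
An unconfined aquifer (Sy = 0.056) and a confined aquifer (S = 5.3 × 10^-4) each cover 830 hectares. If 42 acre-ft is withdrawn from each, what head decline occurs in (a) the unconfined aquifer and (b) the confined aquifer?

A = 830 hectares = 8.3 × 10^6 m²
ΔV = 42 acre-ft = 51810 m³
Unconfined: Δh_u = ΔV/(Sy·A) = 51810/(0.056 × 8.3 × 10^6) = 0.1115 m
Confined: Δh_c = ΔV/(S·A) = 51810/(5.3 × 10^-4 × 8.3 × 10^6) = 11.78 m

Δh_u ≈ 0.111 m; Δh_c ≈ 11.8 m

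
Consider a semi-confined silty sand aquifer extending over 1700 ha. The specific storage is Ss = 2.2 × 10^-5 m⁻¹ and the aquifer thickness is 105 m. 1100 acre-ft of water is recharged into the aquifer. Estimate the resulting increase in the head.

S = Ss × b = 2.2 × 10^-5 m⁻¹ × 105 m = 2.31 × 10^-3
A = 1700 ha = 1.7 × 10^7 m²
ΔV = 1100 acre-ft = 1.357 × 10^6 m³
Δh = ΔV / (S × A) = 1.357 × 10^6 m³ / (0.00231 × 1.7 × 10^7 m²) = 34.55 m

Δh ≈ 34.6 m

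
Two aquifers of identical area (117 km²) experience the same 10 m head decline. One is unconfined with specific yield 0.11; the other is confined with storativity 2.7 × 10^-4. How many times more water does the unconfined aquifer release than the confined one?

ΔV_u / ΔV_c ≈ 407

A = 117 km² = 1.17 × 10^8 m²
Unconfined: ΔV_u = Sy × A × Δh = 0.11 × 1.17 × 10^8 × 10 = 1.287 × 10^8 m³
Confined: ΔV_c = S × A × Δh = 2.7 × 10^-4 × 1.17 × 10^8 × 10 = 3.159 × 10^5 m³
Ratio = ΔV_u / ΔV_c = Sy / S = 0.11 / 2.7 × 10^-4 = 407.4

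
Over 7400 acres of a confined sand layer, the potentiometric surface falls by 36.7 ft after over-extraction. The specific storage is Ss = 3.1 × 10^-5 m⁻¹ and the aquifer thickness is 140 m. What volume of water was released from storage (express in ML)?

ΔV ≈ 1450 ML

S = Ss × b = 3.1 × 10^-5 m⁻¹ × 140 m = 4.34 × 10^-3
A = 7400 acres = 2.995 × 10^7 m²
Δh = 36.7 ft = 11.19 m
ΔV = S × A × Δh = 0.00434 × 2.995 × 10^7 m² × 11.19 m = 1.454 × 10^6 m³
ΔV = 1.454 × 10^6 m³ = 1454 ML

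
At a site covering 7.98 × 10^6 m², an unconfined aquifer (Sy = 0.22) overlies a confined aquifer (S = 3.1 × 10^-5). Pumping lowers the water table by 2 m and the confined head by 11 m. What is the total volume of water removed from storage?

ΔV ≈ 3.51 × 10^6 m³

Unconfined: ΔV_u = Sy × A × Δh_u = 0.22 × 7.98 × 10^6 × 2 = 3.511 × 10^6 m³
Confined: ΔV_c = S × A × Δh_c = 3.1 × 10^-5 × 7.98 × 10^6 × 11 = 2721 m³
Total ΔV = 3.511 × 10^6 + 2721 = 3.514 × 10^6 m³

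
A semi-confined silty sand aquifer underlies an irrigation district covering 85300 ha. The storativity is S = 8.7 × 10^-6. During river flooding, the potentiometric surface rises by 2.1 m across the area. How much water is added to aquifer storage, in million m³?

A = 85300 ha = 8.53 × 10^8 m²
ΔV = S × A × Δh = 8.7 × 10^-6 × 8.53 × 10^8 m² × 2.1 m = 15580 m³
ΔV = 15580 m³ = 0.01558 million m³

ΔV ≈ 0.0156 million m³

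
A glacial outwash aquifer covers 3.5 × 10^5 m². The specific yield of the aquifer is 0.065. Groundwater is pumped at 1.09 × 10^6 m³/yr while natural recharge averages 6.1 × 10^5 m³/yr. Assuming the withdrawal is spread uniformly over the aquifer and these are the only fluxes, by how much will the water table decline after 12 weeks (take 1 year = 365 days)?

Net abstraction = 1.09 × 10^6 − 6.1 × 10^5 = 4.8 × 10^5 m³/yr
Q_net = 4.8 × 10^5 m³/yr = 1315 m³/d
t = 12 weeks = 84 d
ΔV = Q × t = 1315 m³/d × 84 d = 1.105 × 10^5 m³
Δh = ΔV / (Sy × A) = 1.105 × 10^5 / (0.065 × 3.5 × 10^5) = 4.856 m

Δh ≈ 4.86 m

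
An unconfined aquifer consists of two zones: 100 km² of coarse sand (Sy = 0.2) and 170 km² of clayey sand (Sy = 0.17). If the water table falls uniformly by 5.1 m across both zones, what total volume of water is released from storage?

ΔV ≈ 2.49 × 10^8 m³

A₁ = 100 km² = 1 × 10^8 m²; A₂ = 170 km² = 1.7 × 10^8 m²
ΔV₁ = 0.2 × 1 × 10^8 × 5.1 = 1.02 × 10^8 m³
ΔV₂ = 0.17 × 1.7 × 10^8 × 5.1 = 1.474 × 10^8 m³
ΔV = ΔV₁ + ΔV₂ = 2.494 × 10^8 m³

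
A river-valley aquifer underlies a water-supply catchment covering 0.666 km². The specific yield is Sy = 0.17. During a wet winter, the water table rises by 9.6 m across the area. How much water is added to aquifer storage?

ΔV ≈ 1.09 × 10^6 m³

A = 0.666 km² = 6.66 × 10^5 m²
ΔV = Sy × A × Δh = 0.17 × 6.66 × 10^5 m² × 9.6 m = 1.087 × 10^6 m³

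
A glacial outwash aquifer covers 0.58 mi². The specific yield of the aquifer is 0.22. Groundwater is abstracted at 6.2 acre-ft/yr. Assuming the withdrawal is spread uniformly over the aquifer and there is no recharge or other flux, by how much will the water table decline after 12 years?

A = 0.58 mi² = 1.502 × 10^6 m²
Q = 6.2 acre-ft/yr = 20.95 m³/d
t = 12 years = 4380 d
ΔV = Q × t = 20.95 m³/d × 4380 d = 91770 m³
Δh = ΔV / (Sy × A) = 91770 / (0.22 × 1.502 × 10^6) = 0.2777 m

Δh ≈ 0.278 m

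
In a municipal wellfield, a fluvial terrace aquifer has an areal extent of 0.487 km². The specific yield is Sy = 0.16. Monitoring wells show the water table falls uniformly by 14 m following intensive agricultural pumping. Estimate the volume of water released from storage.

ΔV ≈ 1.09 × 10^6 m³

A = 0.487 km² = 4.87 × 10^5 m²
ΔV = Sy × A × Δh = 0.16 × 4.87 × 10^5 m² × 14 m = 1.091 × 10^6 m³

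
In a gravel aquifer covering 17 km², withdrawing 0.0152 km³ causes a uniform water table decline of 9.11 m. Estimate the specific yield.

A = 17 km² = 1.7 × 10^7 m²
ΔV = 0.0152 km³ = 1.52 × 10^7 m³
Sy = ΔV / (A × Δh) = 1.52 × 10^7 m³ / (1.7 × 10^7 m² × 9.11 m) = 0.09815

Sy ≈ 0.098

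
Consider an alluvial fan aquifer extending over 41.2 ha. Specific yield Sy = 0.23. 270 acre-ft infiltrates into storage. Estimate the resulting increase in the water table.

A = 41.2 ha = 4.12 × 10^5 m²
ΔV = 270 acre-ft = 3.33 × 10^5 m³
Δh = ΔV / (Sy × A) = 3.33 × 10^5 m³ / (0.23 × 4.12 × 10^5 m²) = 3.515 m

Δh ≈ 3.51 m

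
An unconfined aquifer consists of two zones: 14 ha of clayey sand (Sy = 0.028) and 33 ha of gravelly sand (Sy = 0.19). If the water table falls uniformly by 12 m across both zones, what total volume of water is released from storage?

ΔV ≈ 7.99 × 10^5 m³

A₁ = 14 ha = 1.4 × 10^5 m²; A₂ = 33 ha = 3.3 × 10^5 m²
ΔV₁ = 0.028 × 1.4 × 10^5 × 12 = 47040 m³
ΔV₂ = 0.19 × 3.3 × 10^5 × 12 = 7.524 × 10^5 m³
ΔV = ΔV₁ + ΔV₂ = 7.994 × 10^5 m³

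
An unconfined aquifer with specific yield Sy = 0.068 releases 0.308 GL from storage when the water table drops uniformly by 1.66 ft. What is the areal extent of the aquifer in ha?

Δh = 1.66 ft = 0.506 m
ΔV = 0.308 GL = 3.08 × 10^5 m³
A = ΔV / (Sy × Δh) = 3.08 × 10^5 / (0.068 × 0.506) = 8.952 × 10^6 m²
A = 8.952 × 10^6 m² = 895.2 ha

A ≈ 895 ha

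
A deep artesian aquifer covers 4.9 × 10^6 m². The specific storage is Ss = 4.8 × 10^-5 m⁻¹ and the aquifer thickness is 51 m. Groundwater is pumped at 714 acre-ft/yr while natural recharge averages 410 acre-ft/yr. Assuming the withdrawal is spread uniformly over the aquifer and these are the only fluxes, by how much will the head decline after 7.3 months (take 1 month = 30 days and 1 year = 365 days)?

Δh ≈ 18.8 m

S = Ss × b = 4.8 × 10^-5 m⁻¹ × 51 m = 2.448 × 10^-3
Net abstraction = 714 − 410 = 304 acre-ft/yr
Q_net = 304 acre-ft/yr = 1027 m³/d
t = 7.3 months = 219 d
ΔV = Q × t = 1027 m³/d × 219 d = 2.25 × 10^5 m³
Δh = ΔV / (S × A) = 2.25 × 10^5 / (0.002448 × 4.9 × 10^6) = 18.76 m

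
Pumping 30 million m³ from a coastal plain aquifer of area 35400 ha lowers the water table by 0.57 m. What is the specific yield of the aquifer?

Sy ≈ 0.15

A = 35400 ha = 3.54 × 10^8 m²
ΔV = 30 million m³ = 3 × 10^7 m³
Sy = ΔV / (A × Δh) = 3 × 10^7 m³ / (3.54 × 10^8 m² × 0.57 m) = 0.1487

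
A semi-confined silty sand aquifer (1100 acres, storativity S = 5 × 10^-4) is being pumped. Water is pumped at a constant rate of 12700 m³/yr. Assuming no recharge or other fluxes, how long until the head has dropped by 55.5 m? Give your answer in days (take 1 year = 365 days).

A = 1100 acres = 4.452 × 10^6 m²
ΔV = S × A × Δh = 5 × 10^-4 × 4.452 × 10^6 × 55.5 = 1.235 × 10^5 m³
Q = 12700 m³/yr = 34.79 m³/d
t = ΔV / Q = 1.235 × 10^5 m³ / 34.79 m³/d = 3550 d

t ≈ 3550 days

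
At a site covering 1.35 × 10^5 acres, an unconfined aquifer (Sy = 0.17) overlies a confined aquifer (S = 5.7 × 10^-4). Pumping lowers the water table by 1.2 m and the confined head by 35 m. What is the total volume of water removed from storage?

ΔV ≈ 1.22 × 10^8 m³

A = 1.35 × 10^5 acres = 5.463 × 10^8 m²
Unconfined: ΔV_u = Sy × A × Δh_u = 0.17 × 5.463 × 10^8 × 1.2 = 1.115 × 10^8 m³
Confined: ΔV_c = S × A × Δh_c = 5.7 × 10^-4 × 5.463 × 10^8 × 35 = 1.09 × 10^7 m³
Total ΔV = 1.115 × 10^8 + 1.09 × 10^7 = 1.223 × 10^8 m³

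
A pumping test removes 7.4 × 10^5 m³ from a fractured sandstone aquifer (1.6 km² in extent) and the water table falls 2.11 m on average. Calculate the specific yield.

A = 1.6 km² = 1.6 × 10^6 m²
Sy = ΔV / (A × Δh) = 7.4 × 10^5 m³ / (1.6 × 10^6 m² × 2.11 m) = 0.2192

Sy ≈ 0.22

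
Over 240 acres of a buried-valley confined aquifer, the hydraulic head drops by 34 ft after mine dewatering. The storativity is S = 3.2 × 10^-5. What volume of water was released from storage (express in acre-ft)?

A = 240 acres = 9.712 × 10^5 m²
Δh = 34 ft = 10.36 m
ΔV = S × A × Δh = 3.2 × 10^-5 × 9.712 × 10^5 m² × 10.36 m = 322.1 m³
ΔV = 322.1 m³ = 0.2611 acre-ft

ΔV ≈ 0.261 acre-ft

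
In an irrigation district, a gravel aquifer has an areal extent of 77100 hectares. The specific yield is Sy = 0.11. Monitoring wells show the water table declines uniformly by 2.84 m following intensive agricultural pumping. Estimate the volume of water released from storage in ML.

A = 77100 hectares = 7.71 × 10^8 m²
ΔV = Sy × A × Δh = 0.11 × 7.71 × 10^8 m² × 2.84 m = 2.409 × 10^8 m³
ΔV = 2.409 × 10^8 m³ = 2.409 × 10^5 ML

ΔV ≈ 2.41 × 10^5 ML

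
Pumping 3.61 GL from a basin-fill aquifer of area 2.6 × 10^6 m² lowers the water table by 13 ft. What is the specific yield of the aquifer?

Δh = 13 ft = 3.962 m
ΔV = 3.61 GL = 3.61 × 10^6 m³
Sy = ΔV / (A × Δh) = 3.61 × 10^6 m³ / (2.6 × 10^6 m² × 3.962 m) = 0.3504

Sy ≈ 0.35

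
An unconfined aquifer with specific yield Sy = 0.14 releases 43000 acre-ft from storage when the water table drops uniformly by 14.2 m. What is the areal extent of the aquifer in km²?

ΔV = 43000 acre-ft = 5.304 × 10^7 m³
A = ΔV / (Sy × Δh) = 5.304 × 10^7 / (0.14 × 14.2) = 2.668 × 10^7 m²
A = 2.668 × 10^7 m² = 26.68 km²

A ≈ 26.7 km²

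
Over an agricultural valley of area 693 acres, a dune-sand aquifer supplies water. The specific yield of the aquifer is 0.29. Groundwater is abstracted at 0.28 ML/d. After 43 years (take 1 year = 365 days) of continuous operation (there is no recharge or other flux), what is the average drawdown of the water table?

Δh ≈ 5.4 m

A = 693 acres = 2.804 × 10^6 m²
Q = 0.28 ML/d = 280 m³/d
t = 43 years = 15700 d
ΔV = Q × t = 280 m³/d × 15700 d = 4.395 × 10^6 m³
Δh = ΔV / (Sy × A) = 4.395 × 10^6 / (0.29 × 2.804 × 10^6) = 5.403 m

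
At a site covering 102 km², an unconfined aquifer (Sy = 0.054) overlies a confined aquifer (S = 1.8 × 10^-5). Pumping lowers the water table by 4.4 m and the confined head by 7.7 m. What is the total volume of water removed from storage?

A = 102 km² = 1.02 × 10^8 m²
Unconfined: ΔV_u = Sy × A × Δh_u = 0.054 × 1.02 × 10^8 × 4.4 = 2.424 × 10^7 m³
Confined: ΔV_c = S × A × Δh_c = 1.8 × 10^-5 × 1.02 × 10^8 × 7.7 = 14140 m³
Total ΔV = 2.424 × 10^7 + 14140 = 2.425 × 10^7 m³

ΔV ≈ 2.42 × 10^7 m³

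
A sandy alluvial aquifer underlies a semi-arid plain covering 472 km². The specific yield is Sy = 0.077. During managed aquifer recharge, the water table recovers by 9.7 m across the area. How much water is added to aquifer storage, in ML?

ΔV ≈ 3.53 × 10^5 ML

A = 472 km² = 4.72 × 10^8 m²
ΔV = Sy × A × Δh = 0.077 × 4.72 × 10^8 m² × 9.7 m = 3.525 × 10^8 m³
ΔV = 3.525 × 10^8 m³ = 3.525 × 10^5 ML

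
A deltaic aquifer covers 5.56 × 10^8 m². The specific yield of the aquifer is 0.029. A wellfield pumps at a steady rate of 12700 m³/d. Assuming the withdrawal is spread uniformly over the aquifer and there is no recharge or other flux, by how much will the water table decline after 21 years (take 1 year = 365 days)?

t = 21 years = 7665 d
ΔV = Q × t = 12700 m³/d × 7665 d = 9.735 × 10^7 m³
Δh = ΔV / (Sy × A) = 9.735 × 10^7 / (0.029 × 5.56 × 10^8) = 6.037 m

Δh ≈ 6.04 m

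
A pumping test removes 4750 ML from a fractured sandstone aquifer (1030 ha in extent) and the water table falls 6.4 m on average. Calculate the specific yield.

Sy ≈ 0.072

A = 1030 ha = 1.03 × 10^7 m²
ΔV = 4750 ML = 4.75 × 10^6 m³
Sy = ΔV / (A × Δh) = 4.75 × 10^6 m³ / (1.03 × 10^7 m² × 6.4 m) = 0.07206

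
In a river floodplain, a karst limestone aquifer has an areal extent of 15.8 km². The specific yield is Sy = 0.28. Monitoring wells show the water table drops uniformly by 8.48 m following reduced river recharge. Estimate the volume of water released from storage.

A = 15.8 km² = 1.58 × 10^7 m²
ΔV = Sy × A × Δh = 0.28 × 1.58 × 10^7 m² × 8.48 m = 3.752 × 10^7 m³

ΔV ≈ 3.75 × 10^7 m³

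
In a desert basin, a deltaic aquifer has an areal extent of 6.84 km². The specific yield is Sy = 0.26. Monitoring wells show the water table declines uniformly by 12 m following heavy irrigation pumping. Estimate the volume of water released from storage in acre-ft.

ΔV ≈ 17300 acre-ft

A = 6.84 km² = 6.84 × 10^6 m²
ΔV = Sy × A × Δh = 0.26 × 6.84 × 10^6 m² × 12 m = 2.134 × 10^7 m³
ΔV = 2.134 × 10^7 m³ = 17300 acre-ft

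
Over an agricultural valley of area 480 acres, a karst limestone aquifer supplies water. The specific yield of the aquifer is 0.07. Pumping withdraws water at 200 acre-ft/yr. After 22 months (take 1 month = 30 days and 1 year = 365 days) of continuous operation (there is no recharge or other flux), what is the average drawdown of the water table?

A = 480 acres = 1.942 × 10^6 m²
Q = 200 acre-ft/yr = 675.9 m³/d
t = 22 months = 660 d
ΔV = Q × t = 675.9 m³/d × 660 d = 4.461 × 10^5 m³
Δh = ΔV / (Sy × A) = 4.461 × 10^5 / (0.07 × 1.942 × 10^6) = 3.281 m

Δh ≈ 3.28 m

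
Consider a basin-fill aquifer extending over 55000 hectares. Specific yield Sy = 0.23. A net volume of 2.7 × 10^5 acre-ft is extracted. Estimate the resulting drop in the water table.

A = 55000 hectares = 5.5 × 10^8 m²
ΔV = 2.7 × 10^5 acre-ft = 3.33 × 10^8 m³
Δh = ΔV / (Sy × A) = 3.33 × 10^8 m³ / (0.23 × 5.5 × 10^8 m²) = 2.633 m

Δh ≈ 2.63 m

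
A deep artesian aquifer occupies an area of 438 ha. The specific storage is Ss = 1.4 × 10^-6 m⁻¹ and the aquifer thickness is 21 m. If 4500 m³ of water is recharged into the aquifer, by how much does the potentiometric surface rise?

Δh ≈ 34.9 m

S = Ss × b = 1.4 × 10^-6 m⁻¹ × 21 m = 2.94 × 10^-5
A = 438 ha = 4.38 × 10^6 m²
Δh = ΔV / (S × A) = 4500 m³ / (2.94 × 10^-5 × 4.38 × 10^6 m²) = 34.95 m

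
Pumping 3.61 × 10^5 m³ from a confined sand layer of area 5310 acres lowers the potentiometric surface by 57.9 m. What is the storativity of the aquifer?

A = 5310 acres = 2.149 × 10^7 m²
S = ΔV / (A × Δh) = 3.61 × 10^5 m³ / (2.149 × 10^7 m² × 57.9 m) = 2.901 × 10^-4

S ≈ 2.9 × 10^-4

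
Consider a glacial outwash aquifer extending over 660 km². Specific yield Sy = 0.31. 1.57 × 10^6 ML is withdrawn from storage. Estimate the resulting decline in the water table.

Δh ≈ 7.67 m

A = 660 km² = 6.6 × 10^8 m²
ΔV = 1.57 × 10^6 ML = 1.57 × 10^9 m³
Δh = ΔV / (Sy × A) = 1.57 × 10^9 m³ / (0.31 × 6.6 × 10^8 m²) = 7.674 m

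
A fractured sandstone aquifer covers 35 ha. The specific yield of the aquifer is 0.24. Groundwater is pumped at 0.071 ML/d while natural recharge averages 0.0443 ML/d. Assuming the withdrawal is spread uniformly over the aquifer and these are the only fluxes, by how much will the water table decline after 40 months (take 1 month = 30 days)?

Δh ≈ 0.381 m

A = 35 ha = 3.5 × 10^5 m²
Net abstraction = 0.071 − 0.0443 = 0.0267 ML/d
Q_net = 0.0267 ML/d = 26.7 m³/d
t = 40 months = 1200 d
ΔV = Q × t = 26.7 m³/d × 1200 d = 32040 m³
Δh = ΔV / (Sy × A) = 32040 / (0.24 × 3.5 × 10^5) = 0.3814 m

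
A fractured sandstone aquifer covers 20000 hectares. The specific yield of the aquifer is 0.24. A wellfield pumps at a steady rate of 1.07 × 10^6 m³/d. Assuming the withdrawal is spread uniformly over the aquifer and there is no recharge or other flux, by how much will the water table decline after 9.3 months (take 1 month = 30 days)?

Δh ≈ 6.22 m

A = 20000 hectares = 2 × 10^8 m²
t = 9.3 months = 279 d
ΔV = Q × t = 1.07 × 10^6 m³/d × 279 d = 2.985 × 10^8 m³
Δh = ΔV / (Sy × A) = 2.985 × 10^8 / (0.24 × 2 × 10^8) = 6.219 m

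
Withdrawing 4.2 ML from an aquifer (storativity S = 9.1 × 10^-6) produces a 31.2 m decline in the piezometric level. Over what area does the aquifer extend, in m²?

ΔV = 4.2 ML = 4200 m³
A = ΔV / (S × Δh) = 4200 / (9.1 × 10^-6 × 31.2) = 1.479 × 10^7 m²

A ≈ 1.48 × 10^7 m²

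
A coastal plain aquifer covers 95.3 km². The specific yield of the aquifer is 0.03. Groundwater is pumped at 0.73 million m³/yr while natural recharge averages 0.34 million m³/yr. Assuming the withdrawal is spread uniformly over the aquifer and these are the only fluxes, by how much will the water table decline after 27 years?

A = 95.3 km² = 9.53 × 10^7 m²
Net abstraction = 0.73 − 0.34 = 0.39 million m³/yr
Q_net = 0.39 million m³/yr = 1068 m³/d
t = 27 years = 9855 d
ΔV = Q × t = 1068 m³/d × 9855 d = 1.053 × 10^7 m³
Δh = ΔV / (Sy × A) = 1.053 × 10^7 / (0.03 × 9.53 × 10^7) = 3.683 m

Δh ≈ 3.68 m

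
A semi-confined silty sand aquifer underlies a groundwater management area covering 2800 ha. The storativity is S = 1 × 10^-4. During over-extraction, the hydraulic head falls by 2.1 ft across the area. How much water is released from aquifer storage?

ΔV ≈ 1790 m³

A = 2800 ha = 2.8 × 10^7 m²
Δh = 2.1 ft = 0.6401 m
ΔV = S × A × Δh = 1 × 10^-4 × 2.8 × 10^7 m² × 0.6401 m = 1792 m³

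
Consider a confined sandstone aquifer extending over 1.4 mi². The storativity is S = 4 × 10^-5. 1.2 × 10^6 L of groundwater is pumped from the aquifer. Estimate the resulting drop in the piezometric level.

A = 1.4 mi² = 3.626 × 10^6 m²
ΔV = 1.2 × 10^6 L = 1200 m³
Δh = ΔV / (S × A) = 1200 m³ / (4 × 10^-5 × 3.626 × 10^6 m²) = 8.274 m

Δh ≈ 8.27 m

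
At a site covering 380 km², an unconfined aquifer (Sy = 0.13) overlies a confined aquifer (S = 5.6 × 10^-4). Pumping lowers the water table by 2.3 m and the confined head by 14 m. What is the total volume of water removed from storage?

ΔV ≈ 1.17 × 10^8 m³

A = 380 km² = 3.8 × 10^8 m²
Unconfined: ΔV_u = Sy × A × Δh_u = 0.13 × 3.8 × 10^8 × 2.3 = 1.136 × 10^8 m³
Confined: ΔV_c = S × A × Δh_c = 5.6 × 10^-4 × 3.8 × 10^8 × 14 = 2.979 × 10^6 m³
Total ΔV = 1.136 × 10^8 + 2.979 × 10^6 = 1.166 × 10^8 m³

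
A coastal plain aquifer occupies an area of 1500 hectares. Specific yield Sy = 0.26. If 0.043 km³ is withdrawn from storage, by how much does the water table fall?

Δh ≈ 11 m

A = 1500 hectares = 1.5 × 10^7 m²
ΔV = 0.043 km³ = 4.3 × 10^7 m³
Δh = ΔV / (Sy × A) = 4.3 × 10^7 m³ / (0.26 × 1.5 × 10^7 m²) = 11.03 m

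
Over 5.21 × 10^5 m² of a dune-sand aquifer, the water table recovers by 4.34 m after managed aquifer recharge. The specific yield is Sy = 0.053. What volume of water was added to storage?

ΔV ≈ 1.2 × 10^5 m³

ΔV = Sy × A × Δh = 0.053 × 5.21 × 10^5 m² × 4.34 m = 1.198 × 10^5 m³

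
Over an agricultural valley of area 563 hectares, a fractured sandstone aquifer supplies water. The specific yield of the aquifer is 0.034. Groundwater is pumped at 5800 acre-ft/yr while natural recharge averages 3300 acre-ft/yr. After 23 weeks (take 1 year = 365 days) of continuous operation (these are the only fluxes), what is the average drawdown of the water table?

A = 563 hectares = 5.63 × 10^6 m²
Net abstraction = 5800 − 3300 = 2500 acre-ft/yr
Q_net = 2500 acre-ft/yr = 8449 m³/d
t = 23 weeks = 161 d
ΔV = Q × t = 8449 m³/d × 161 d = 1.36 × 10^6 m³
Δh = ΔV / (Sy × A) = 1.36 × 10^6 / (0.034 × 5.63 × 10^6) = 7.106 m

Δh ≈ 7.11 m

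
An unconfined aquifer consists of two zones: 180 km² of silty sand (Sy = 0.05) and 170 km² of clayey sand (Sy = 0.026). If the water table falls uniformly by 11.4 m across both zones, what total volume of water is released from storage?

A₁ = 180 km² = 1.8 × 10^8 m²; A₂ = 170 km² = 1.7 × 10^8 m²
ΔV₁ = 0.05 × 1.8 × 10^8 × 11.4 = 1.026 × 10^8 m³
ΔV₂ = 0.026 × 1.7 × 10^8 × 11.4 = 5.039 × 10^7 m³
ΔV = ΔV₁ + ΔV₂ = 1.53 × 10^8 m³

ΔV ≈ 1.53 × 10^8 m³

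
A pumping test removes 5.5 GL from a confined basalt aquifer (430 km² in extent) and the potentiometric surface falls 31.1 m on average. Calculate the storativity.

A = 430 km² = 4.3 × 10^8 m²
ΔV = 5.5 GL = 5.5 × 10^6 m³
S = ΔV / (A × Δh) = 5.5 × 10^6 m³ / (4.3 × 10^8 m² × 31.1 m) = 4.113 × 10^-4

S ≈ 4.1 × 10^-4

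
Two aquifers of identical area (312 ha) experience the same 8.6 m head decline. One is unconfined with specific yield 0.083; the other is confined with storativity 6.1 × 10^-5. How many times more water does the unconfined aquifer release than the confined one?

A = 312 ha = 3.12 × 10^6 m²
Unconfined: ΔV_u = Sy × A × Δh = 0.083 × 3.12 × 10^6 × 8.6 = 2.227 × 10^6 m³
Confined: ΔV_c = S × A × Δh = 6.1 × 10^-5 × 3.12 × 10^6 × 8.6 = 1637 m³
Ratio = ΔV_u / ΔV_c = Sy / S = 0.083 / 6.1 × 10^-5 = 1361

ΔV_u / ΔV_c ≈ 1360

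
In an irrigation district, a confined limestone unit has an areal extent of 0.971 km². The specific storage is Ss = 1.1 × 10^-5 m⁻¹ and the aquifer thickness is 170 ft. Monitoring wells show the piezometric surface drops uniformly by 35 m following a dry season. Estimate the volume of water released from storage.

ΔV ≈ 19400 m³

b = 170 ft = 51.82 m
S = Ss × b = 1.1 × 10^-5 m⁻¹ × 51.82 m = 5.7 × 10^-4
A = 0.971 km² = 9.71 × 10^5 m²
ΔV = S × A × Δh = 5.7 × 10^-4 × 9.71 × 10^5 m² × 35 m = 19370 m³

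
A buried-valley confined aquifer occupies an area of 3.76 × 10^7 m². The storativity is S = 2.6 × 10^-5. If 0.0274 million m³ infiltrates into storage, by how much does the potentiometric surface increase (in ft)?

ΔV = 0.0274 million m³ = 27400 m³
Δh = ΔV / (S × A) = 27400 m³ / (2.6 × 10^-5 × 3.76 × 10^7 m²) = 28.03 m
Δh = 28.03 m = 91.95 ft

Δh ≈ 92 ft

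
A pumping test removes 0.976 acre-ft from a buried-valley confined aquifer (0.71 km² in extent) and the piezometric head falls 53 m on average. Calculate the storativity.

S ≈ 3.2 × 10^-5

A = 0.71 km² = 7.1 × 10^5 m²
ΔV = 0.976 acre-ft = 1204 m³
S = ΔV / (A × Δh) = 1204 m³ / (7.1 × 10^5 m² × 53 m) = 3.199 × 10^-5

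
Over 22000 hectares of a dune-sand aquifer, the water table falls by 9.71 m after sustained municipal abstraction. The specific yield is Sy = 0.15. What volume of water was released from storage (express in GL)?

ΔV ≈ 320 GL

A = 22000 hectares = 2.2 × 10^8 m²
ΔV = Sy × A × Δh = 0.15 × 2.2 × 10^8 m² × 9.71 m = 3.204 × 10^8 m³
ΔV = 3.204 × 10^8 m³ = 320.4 GL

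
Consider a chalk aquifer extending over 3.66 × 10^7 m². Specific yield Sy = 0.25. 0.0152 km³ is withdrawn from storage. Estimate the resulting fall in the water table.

ΔV = 0.0152 km³ = 1.52 × 10^7 m³
Δh = ΔV / (Sy × A) = 1.52 × 10^7 m³ / (0.25 × 3.66 × 10^7 m²) = 1.661 m

Δh ≈ 1.66 m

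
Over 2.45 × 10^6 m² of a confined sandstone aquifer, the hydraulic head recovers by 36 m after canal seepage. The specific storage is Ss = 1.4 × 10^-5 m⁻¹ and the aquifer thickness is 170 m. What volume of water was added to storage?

S = Ss × b = 1.4 × 10^-5 m⁻¹ × 170 m = 2.38 × 10^-3
ΔV = S × A × Δh = 0.00238 × 2.45 × 10^6 m² × 36 m = 2.099 × 10^5 m³

ΔV ≈ 2.1 × 10^5 m³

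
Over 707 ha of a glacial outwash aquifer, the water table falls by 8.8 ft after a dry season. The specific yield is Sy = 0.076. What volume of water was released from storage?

A = 707 ha = 7.07 × 10^6 m²
Δh = 8.8 ft = 2.682 m
ΔV = Sy × A × Δh = 0.076 × 7.07 × 10^6 m² × 2.682 m = 1.441 × 10^6 m³

ΔV ≈ 1.44 × 10^6 m³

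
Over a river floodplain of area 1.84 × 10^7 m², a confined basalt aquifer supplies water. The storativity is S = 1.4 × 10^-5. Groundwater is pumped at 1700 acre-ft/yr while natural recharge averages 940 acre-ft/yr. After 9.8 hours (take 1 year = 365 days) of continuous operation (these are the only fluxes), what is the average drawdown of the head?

Net abstraction = 1700 − 940 = 760 acre-ft/yr
Q_net = 760 acre-ft/yr = 2568 m³/d
t = 9.8 hours = 0.4083 d
ΔV = Q × t = 2568 m³/d × 0.4083 d = 1049 m³
Δh = ΔV / (S × A) = 1049 / (1.4 × 10^-5 × 1.84 × 10^7) = 4.071 m

Δh ≈ 4.07 m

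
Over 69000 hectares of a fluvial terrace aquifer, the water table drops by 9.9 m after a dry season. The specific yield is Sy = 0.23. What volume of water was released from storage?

ΔV ≈ 1.57 × 10^9 m³

A = 69000 hectares = 6.9 × 10^8 m²
ΔV = Sy × A × Δh = 0.23 × 6.9 × 10^8 m² × 9.9 m = 1.571 × 10^9 m³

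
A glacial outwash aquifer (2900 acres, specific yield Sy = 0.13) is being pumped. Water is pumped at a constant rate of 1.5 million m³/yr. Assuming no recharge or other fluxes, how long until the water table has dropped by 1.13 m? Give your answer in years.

t ≈ 1.15 years

A = 2900 acres = 1.174 × 10^7 m²
ΔV = Sy × A × Δh = 0.13 × 1.174 × 10^7 × 1.13 = 1.724 × 10^6 m³
Q = 1.5 million m³/yr = 4110 m³/d
t = ΔV / Q = 1.724 × 10^6 m³ / 4110 m³/d = 419.5 d
t = 419.5 d ≈ 1.149 years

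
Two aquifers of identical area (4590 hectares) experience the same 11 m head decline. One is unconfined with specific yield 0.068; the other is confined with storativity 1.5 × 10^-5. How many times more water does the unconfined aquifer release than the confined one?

A = 4590 hectares = 4.59 × 10^7 m²
Unconfined: ΔV_u = Sy × A × Δh = 0.068 × 4.59 × 10^7 × 11 = 3.433 × 10^7 m³
Confined: ΔV_c = S × A × Δh = 1.5 × 10^-5 × 4.59 × 10^7 × 11 = 7574 m³
Ratio = ΔV_u / ΔV_c = Sy / S = 0.068 / 1.5 × 10^-5 = 4533

ΔV_u / ΔV_c ≈ 4530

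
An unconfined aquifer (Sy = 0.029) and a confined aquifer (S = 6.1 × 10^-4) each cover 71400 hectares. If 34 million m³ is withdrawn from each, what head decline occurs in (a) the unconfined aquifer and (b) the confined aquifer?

A = 71400 hectares = 7.14 × 10^8 m²
ΔV = 34 million m³ = 3.4 × 10^7 m³
Unconfined: Δh_u = ΔV/(Sy·A) = 3.4 × 10^7/(0.029 × 7.14 × 10^8) = 1.642 m
Confined: Δh_c = ΔV/(S·A) = 3.4 × 10^7/(6.1 × 10^-4 × 7.14 × 10^8) = 78.06 m

Δh_u ≈ 1.64 m; Δh_c ≈ 78.1 m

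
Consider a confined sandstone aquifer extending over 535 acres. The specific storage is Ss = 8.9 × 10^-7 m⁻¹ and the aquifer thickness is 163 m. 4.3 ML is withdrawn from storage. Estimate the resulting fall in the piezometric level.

Δh ≈ 13.7 m

S = Ss × b = 8.9 × 10^-7 m⁻¹ × 163 m = 1.451 × 10^-4
A = 535 acres = 2.165 × 10^6 m²
ΔV = 4.3 ML = 4300 m³
Δh = ΔV / (S × A) = 4300 m³ / (1.451 × 10^-4 × 2.165 × 10^6 m²) = 13.69 m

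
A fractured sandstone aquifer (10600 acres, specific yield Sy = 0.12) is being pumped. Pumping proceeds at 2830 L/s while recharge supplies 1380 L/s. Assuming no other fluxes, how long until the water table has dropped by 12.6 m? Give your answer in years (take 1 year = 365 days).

A = 10600 acres = 4.29 × 10^7 m²
ΔV = Sy × A × Δh = 0.12 × 4.29 × 10^7 × 12.6 = 6.486 × 10^7 m³
Net withdrawal = 2830 − 1380 = 1450 L/s = 1.253 × 10^5 m³/d
t = ΔV / Q = 6.486 × 10^7 m³ / 1.253 × 10^5 m³/d = 517.7 d
t = 517.7 d ≈ 1.418 years

t ≈ 1.42 years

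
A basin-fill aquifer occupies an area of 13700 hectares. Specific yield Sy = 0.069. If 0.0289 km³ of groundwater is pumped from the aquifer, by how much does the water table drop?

A = 13700 hectares = 1.37 × 10^8 m²
ΔV = 0.0289 km³ = 2.89 × 10^7 m³
Δh = ΔV / (Sy × A) = 2.89 × 10^7 m³ / (0.069 × 1.37 × 10^8 m²) = 3.057 m

Δh ≈ 3.06 m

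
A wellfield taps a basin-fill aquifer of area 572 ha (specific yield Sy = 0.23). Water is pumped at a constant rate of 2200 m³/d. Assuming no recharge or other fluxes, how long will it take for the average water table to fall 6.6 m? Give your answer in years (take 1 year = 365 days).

t ≈ 10.8 years

A = 572 ha = 5.72 × 10^6 m²
ΔV = Sy × A × Δh = 0.23 × 5.72 × 10^6 × 6.6 = 8.683 × 10^6 m³
t = ΔV / Q = 8.683 × 10^6 m³ / 2200 m³/d = 3947 d
t = 3947 d ≈ 10.81 years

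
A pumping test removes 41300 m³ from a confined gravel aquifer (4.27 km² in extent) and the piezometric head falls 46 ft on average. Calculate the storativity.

S ≈ 6.9 × 10^-4

A = 4.27 km² = 4.27 × 10^6 m²
Δh = 46 ft = 14.02 m
S = ΔV / (A × Δh) = 41300 m³ / (4.27 × 10^6 m² × 14.02 m) = 6.898 × 10^-4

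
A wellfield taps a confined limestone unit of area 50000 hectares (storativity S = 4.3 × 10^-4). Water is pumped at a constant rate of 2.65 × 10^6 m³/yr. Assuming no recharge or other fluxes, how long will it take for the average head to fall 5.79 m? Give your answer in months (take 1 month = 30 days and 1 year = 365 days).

t ≈ 5.72 months

A = 50000 hectares = 5 × 10^8 m²
ΔV = S × A × Δh = 4.3 × 10^-4 × 5 × 10^8 × 5.79 = 1.245 × 10^6 m³
Q = 2.65 × 10^6 m³/yr = 7260 m³/d
t = ΔV / Q = 1.245 × 10^6 m³ / 7260 m³/d = 171.5 d
t = 171.5 d ≈ 5.715 months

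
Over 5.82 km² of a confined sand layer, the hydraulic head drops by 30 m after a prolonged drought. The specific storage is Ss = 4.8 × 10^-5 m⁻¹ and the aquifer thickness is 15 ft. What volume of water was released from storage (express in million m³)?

b = 15 ft = 4.572 m
S = Ss × b = 4.8 × 10^-5 m⁻¹ × 4.572 m = 2.195 × 10^-4
A = 5.82 km² = 5.82 × 10^6 m²
ΔV = S × A × Δh = 2.195 × 10^-4 × 5.82 × 10^6 m² × 30 m = 38320 m³
ΔV = 38320 m³ = 0.03832 million m³

ΔV ≈ 0.0383 million m³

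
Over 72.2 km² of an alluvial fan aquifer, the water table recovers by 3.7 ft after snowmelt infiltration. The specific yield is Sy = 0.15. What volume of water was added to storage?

ΔV ≈ 1.22 × 10^7 m³

A = 72.2 km² = 7.22 × 10^7 m²
Δh = 3.7 ft = 1.128 m
ΔV = Sy × A × Δh = 0.15 × 7.22 × 10^7 m² × 1.128 m = 1.221 × 10^7 m³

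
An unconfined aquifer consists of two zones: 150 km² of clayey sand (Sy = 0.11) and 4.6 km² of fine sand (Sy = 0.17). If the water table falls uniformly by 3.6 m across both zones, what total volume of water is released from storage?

ΔV ≈ 6.22 × 10^7 m³

A₁ = 150 km² = 1.5 × 10^8 m²; A₂ = 4.6 km² = 4.6 × 10^6 m²
ΔV₁ = 0.11 × 1.5 × 10^8 × 3.6 = 5.94 × 10^7 m³
ΔV₂ = 0.17 × 4.6 × 10^6 × 3.6 = 2.815 × 10^6 m³
ΔV = ΔV₁ + ΔV₂ = 6.222 × 10^7 m³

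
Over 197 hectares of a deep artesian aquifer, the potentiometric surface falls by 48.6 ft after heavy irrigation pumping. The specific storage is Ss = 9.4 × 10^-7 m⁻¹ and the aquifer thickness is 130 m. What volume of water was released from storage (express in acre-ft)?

S = Ss × b = 9.4 × 10^-7 m⁻¹ × 130 m = 1.222 × 10^-4
A = 197 hectares = 1.97 × 10^6 m²
Δh = 48.6 ft = 14.81 m
ΔV = S × A × Δh = 1.222 × 10^-4 × 1.97 × 10^6 m² × 14.81 m = 3566 m³
ΔV = 3566 m³ = 2.891 acre-ft

ΔV ≈ 2.89 acre-ft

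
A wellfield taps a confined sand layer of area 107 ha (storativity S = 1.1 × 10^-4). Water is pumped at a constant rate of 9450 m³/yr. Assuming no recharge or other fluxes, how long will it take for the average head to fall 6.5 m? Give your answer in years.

t ≈ 0.081 years

A = 107 ha = 1.07 × 10^6 m²
ΔV = S × A × Δh = 1.1 × 10^-4 × 1.07 × 10^6 × 6.5 = 765.1 m³
Q = 9450 m³/yr = 25.89 m³/d
t = ΔV / Q = 765.1 m³ / 25.89 m³/d = 29.55 d
t = 29.55 d ≈ 0.08096 years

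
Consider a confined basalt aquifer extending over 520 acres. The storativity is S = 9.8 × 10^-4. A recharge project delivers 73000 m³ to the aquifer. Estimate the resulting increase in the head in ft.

A = 520 acres = 2.104 × 10^6 m²
Δh = ΔV / (S × A) = 73000 m³ / (9.8 × 10^-4 × 2.104 × 10^6 m²) = 35.4 m
Δh = 35.4 m = 116.1 ft

Δh ≈ 116 ft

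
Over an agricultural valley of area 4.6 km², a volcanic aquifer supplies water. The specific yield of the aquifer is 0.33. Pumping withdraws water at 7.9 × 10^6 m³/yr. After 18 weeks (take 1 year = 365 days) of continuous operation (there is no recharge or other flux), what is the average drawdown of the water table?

Δh ≈ 1.8 m

A = 4.6 km² = 4.6 × 10^6 m²
Q = 7.9 × 10^6 m³/yr = 21640 m³/d
t = 18 weeks = 126 d
ΔV = Q × t = 21640 m³/d × 126 d = 2.727 × 10^6 m³
Δh = ΔV / (Sy × A) = 2.727 × 10^6 / (0.33 × 4.6 × 10^6) = 1.797 m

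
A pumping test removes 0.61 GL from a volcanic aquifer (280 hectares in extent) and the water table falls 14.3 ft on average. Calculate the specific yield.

Sy ≈ 0.05

A = 280 hectares = 2.8 × 10^6 m²
Δh = 14.3 ft = 4.359 m
ΔV = 0.61 GL = 6.1 × 10^5 m³
Sy = ΔV / (A × Δh) = 6.1 × 10^5 m³ / (2.8 × 10^6 m² × 4.359 m) = 0.04998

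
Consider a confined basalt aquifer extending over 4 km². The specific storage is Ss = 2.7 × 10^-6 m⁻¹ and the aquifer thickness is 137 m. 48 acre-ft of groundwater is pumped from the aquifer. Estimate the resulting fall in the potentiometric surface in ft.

Δh ≈ 131 ft

S = Ss × b = 2.7 × 10^-6 m⁻¹ × 137 m = 3.699 × 10^-4
A = 4 km² = 4 × 10^6 m²
ΔV = 48 acre-ft = 59210 m³
Δh = ΔV / (S × A) = 59210 m³ / (3.699 × 10^-4 × 4 × 10^6 m²) = 40.02 m
Δh = 40.02 m = 131.3 ft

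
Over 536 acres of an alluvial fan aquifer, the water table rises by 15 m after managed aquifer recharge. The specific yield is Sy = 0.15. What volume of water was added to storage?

ΔV ≈ 4.88 × 10^6 m³

A = 536 acres = 2.169 × 10^6 m²
ΔV = Sy × A × Δh = 0.15 × 2.169 × 10^6 m² × 15 m = 4.881 × 10^6 m³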